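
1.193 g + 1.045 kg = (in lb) 2.306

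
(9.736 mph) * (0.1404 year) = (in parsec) 6.245e-10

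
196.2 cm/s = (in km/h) 7.063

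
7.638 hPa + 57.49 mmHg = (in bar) 0.08429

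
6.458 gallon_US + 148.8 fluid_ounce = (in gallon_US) 7.62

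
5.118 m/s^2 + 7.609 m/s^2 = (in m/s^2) 12.73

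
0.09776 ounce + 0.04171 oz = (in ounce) 0.1395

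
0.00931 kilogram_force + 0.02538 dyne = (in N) 0.0913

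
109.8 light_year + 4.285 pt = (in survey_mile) 6.455e+14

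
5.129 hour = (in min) 307.7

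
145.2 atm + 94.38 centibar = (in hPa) 1.481e+05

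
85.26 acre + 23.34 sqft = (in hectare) 34.5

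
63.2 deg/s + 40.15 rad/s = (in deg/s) 2364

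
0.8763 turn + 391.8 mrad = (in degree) 337.9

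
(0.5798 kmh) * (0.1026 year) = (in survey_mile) 323.8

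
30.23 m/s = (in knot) 58.76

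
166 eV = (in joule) 2.66e-17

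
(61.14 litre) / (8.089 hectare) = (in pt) 0.002143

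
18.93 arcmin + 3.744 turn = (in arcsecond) 4.853e+06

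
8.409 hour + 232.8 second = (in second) 3.051e+04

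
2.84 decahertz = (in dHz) 284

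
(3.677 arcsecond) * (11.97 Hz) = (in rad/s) 0.0002134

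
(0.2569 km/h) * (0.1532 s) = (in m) 0.01093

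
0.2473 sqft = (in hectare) 2.297e-06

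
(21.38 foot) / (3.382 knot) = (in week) 6.193e-06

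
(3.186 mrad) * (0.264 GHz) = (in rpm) 8.032e+06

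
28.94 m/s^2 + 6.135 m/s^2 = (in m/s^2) 35.08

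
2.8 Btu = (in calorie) 706.1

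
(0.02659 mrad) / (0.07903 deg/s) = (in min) 0.0003213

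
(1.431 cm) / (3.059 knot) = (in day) 1.052e-07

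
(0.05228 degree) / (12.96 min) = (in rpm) 1.121e-05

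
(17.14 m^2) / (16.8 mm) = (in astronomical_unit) 6.82e-09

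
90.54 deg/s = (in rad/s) 1.58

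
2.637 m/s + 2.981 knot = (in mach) 0.01225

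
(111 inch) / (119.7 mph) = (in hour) 1.464e-05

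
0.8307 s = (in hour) 0.0002307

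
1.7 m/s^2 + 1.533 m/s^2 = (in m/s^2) 3.233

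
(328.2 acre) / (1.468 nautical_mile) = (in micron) 4.885e+08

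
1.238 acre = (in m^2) 5010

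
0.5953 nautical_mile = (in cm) 1.102e+05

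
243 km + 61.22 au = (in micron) 9.158e+18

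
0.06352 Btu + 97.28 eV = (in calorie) 16.02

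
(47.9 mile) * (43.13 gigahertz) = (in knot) 6.463e+15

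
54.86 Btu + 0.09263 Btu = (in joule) 5.798e+04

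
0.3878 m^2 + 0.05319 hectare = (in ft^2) 5729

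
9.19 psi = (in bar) 0.6336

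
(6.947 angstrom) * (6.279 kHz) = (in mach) 1.281e-08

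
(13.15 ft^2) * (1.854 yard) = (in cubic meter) 2.071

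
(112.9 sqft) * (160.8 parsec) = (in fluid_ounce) 1.76e+24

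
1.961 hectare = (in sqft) 2.111e+05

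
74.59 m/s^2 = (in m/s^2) 74.59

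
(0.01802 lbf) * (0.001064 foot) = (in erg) 260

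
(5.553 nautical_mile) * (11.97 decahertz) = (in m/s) 1.231e+06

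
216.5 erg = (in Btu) 2.052e-08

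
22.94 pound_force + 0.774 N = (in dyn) 1.028e+07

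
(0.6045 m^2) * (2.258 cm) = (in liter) 13.65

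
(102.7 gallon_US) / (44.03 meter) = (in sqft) 0.09504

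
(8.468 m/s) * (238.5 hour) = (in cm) 7.271e+08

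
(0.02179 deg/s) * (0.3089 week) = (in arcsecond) 1.466e+07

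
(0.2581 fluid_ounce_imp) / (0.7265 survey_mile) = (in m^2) 6.272e-09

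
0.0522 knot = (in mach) 7.887e-05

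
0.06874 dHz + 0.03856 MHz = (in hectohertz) 385.6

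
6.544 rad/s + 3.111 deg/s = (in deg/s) 378.1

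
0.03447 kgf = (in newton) 0.338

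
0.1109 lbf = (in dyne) 4.933e+04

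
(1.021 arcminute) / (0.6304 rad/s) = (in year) 1.494e-11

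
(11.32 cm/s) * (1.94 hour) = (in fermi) 7.906e+17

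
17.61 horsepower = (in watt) 1.313e+04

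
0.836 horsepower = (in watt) 623.4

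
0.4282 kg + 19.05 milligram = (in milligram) 4.282e+05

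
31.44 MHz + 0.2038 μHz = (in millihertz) 3.144e+10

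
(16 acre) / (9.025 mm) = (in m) 7.174e+06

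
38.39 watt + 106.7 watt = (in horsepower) 0.1946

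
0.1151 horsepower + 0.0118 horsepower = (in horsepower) 0.1269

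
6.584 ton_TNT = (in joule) 2.755e+10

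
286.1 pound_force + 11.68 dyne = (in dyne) 1.273e+08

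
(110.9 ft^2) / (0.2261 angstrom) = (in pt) 1.292e+15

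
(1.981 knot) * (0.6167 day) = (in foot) 1.782e+05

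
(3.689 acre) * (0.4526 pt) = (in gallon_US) 629.7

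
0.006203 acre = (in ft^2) 270.2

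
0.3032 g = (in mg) 303.2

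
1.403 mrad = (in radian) 0.001403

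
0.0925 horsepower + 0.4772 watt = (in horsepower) 0.09314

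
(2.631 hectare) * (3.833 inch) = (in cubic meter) 2561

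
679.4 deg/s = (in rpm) 113.2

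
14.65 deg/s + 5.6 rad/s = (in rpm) 55.92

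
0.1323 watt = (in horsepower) 0.0001774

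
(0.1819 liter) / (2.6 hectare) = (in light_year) 7.395e-25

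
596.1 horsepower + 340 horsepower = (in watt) 6.98e+05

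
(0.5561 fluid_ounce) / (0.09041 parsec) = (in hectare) 5.895e-25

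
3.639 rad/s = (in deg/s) 208.5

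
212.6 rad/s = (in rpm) 2030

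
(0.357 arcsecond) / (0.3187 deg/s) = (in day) 3.601e-09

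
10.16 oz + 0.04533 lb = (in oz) 10.89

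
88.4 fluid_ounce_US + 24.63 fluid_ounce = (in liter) 3.343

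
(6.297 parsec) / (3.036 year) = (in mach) 5.96e+06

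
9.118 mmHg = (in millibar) 12.16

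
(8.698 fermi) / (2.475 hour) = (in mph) 2.184e-18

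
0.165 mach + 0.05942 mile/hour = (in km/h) 202.4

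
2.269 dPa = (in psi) 3.291e-05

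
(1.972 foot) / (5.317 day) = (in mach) 3.843e-09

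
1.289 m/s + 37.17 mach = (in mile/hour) 2.831e+04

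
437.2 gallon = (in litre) 1655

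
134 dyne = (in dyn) 134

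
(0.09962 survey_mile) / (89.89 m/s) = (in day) 2.064e-05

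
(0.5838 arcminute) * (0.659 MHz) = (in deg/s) 6412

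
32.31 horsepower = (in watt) 2.409e+04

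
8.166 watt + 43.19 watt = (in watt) 51.36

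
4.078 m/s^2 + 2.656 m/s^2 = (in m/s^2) 6.734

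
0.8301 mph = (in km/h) 1.336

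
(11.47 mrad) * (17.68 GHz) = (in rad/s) 2.028e+08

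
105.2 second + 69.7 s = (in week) 0.0002892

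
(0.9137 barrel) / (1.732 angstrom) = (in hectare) 8.387e+04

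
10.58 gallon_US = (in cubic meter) 0.04005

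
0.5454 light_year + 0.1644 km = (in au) 3.449e+04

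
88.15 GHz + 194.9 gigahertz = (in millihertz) 2.83e+14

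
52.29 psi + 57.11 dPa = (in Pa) 3.605e+05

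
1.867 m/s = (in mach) 0.005483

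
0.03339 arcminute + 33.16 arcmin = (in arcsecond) 1992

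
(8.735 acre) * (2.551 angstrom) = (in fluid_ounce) 0.3049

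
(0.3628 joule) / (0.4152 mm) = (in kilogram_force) 89.1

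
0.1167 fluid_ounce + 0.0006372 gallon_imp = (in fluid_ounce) 0.2147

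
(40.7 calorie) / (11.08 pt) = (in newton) 4.357e+04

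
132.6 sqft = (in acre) 0.003044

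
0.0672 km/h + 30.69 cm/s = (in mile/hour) 0.7283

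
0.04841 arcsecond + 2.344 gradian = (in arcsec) 7595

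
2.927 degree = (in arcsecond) 1.054e+04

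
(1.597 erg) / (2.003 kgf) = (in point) 2.305e-05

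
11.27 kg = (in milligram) 1.127e+07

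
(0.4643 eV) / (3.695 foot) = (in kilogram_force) 6.735e-21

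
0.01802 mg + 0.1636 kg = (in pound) 0.3607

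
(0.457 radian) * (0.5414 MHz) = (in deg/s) 1.418e+07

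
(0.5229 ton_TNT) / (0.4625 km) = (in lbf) 1.063e+06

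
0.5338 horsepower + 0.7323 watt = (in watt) 398.8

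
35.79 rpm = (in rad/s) 3.748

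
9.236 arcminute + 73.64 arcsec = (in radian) 0.003044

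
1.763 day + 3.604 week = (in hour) 647.8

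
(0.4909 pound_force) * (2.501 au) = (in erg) 8.17e+18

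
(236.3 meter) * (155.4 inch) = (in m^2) 932.7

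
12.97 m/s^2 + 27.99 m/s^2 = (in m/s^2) 40.96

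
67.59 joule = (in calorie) 16.15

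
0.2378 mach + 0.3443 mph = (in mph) 181.5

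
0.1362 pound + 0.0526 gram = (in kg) 0.06183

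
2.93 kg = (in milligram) 2.93e+06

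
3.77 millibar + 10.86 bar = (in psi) 157.6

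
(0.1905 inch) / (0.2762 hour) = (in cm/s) 0.0004866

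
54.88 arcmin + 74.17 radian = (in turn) 11.81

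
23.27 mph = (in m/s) 10.4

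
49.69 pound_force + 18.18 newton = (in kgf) 24.39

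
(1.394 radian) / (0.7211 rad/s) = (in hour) 0.000537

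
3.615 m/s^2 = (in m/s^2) 3.615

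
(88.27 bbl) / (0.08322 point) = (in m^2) 4.78e+05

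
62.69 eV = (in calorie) 2.401e-18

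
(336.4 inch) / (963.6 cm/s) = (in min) 0.01478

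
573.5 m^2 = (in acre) 0.1417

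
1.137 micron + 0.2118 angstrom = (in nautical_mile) 6.139e-10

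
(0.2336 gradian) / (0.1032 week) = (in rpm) 5.614e-07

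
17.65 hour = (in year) 0.002015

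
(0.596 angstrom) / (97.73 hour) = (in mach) 4.975e-19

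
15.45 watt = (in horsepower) 0.02072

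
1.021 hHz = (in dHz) 1021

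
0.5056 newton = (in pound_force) 0.1137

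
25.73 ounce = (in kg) 0.7294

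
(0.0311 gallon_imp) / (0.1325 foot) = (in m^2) 0.003501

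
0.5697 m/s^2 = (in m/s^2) 0.5697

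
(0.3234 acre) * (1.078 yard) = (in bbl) 8114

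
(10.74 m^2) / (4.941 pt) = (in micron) 6.162e+09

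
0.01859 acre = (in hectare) 0.007523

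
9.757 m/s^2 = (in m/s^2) 9.757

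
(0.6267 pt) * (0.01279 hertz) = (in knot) 5.497e-06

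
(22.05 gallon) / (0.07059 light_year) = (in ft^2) 1.345e-15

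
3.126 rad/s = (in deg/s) 179.1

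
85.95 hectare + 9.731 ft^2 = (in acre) 212.4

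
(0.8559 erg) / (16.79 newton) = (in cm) 5.098e-07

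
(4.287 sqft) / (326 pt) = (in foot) 11.36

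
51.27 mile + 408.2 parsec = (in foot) 4.132e+19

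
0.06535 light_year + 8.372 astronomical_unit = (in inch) 2.439e+16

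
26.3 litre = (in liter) 26.3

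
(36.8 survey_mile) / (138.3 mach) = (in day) 1.456e-05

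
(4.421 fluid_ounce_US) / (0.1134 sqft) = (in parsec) 4.022e-19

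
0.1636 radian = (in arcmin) 562.4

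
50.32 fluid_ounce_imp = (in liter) 1.43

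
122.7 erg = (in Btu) 1.163e-08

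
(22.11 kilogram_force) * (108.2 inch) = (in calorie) 142.4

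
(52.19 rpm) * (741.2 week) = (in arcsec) 5.053e+14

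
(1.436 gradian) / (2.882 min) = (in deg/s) 0.007474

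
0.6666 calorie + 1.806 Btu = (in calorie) 456.1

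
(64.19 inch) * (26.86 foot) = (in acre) 0.003298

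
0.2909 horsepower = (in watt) 216.9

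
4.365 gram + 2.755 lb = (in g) 1254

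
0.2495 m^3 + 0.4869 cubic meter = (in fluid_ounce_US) 2.49e+04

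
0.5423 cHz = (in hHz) 5.423e-05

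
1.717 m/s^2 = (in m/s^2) 1.717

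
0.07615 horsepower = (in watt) 56.79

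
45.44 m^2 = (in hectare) 0.004544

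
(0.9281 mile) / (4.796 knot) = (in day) 0.007007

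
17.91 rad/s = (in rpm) 171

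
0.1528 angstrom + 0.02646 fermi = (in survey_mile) 9.495e-15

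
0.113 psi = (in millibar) 7.791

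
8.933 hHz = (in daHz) 89.33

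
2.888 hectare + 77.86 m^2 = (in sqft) 3.117e+05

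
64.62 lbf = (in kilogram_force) 29.31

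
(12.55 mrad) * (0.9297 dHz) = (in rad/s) 0.001167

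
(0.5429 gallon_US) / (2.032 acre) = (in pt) 0.0007084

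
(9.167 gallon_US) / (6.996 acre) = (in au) 8.193e-18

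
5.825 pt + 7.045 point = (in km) 4.54e-06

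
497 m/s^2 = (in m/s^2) 497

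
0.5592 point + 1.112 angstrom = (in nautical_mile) 1.065e-07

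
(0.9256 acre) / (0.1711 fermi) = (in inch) 8.619e+20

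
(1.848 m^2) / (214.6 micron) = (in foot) 2.825e+04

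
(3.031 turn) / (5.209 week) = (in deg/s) 0.0003464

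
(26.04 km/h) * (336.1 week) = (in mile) 9.136e+05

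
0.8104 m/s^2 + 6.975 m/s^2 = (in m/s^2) 7.785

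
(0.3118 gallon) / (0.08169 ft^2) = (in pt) 440.8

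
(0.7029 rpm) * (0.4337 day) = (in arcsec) 5.689e+08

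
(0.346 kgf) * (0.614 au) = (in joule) 3.117e+11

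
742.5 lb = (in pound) 742.5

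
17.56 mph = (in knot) 15.26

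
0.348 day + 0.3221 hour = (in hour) 8.674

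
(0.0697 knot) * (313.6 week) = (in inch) 2.677e+08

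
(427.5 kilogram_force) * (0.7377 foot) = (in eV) 5.884e+21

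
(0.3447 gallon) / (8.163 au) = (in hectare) 1.069e-19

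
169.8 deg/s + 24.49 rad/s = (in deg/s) 1573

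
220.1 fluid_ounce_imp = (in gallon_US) 1.652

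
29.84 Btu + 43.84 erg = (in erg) 3.148e+11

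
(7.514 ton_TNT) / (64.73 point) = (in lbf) 3.095e+11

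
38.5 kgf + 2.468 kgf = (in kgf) 40.97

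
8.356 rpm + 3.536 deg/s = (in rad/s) 0.9368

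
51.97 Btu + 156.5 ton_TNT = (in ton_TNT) 156.5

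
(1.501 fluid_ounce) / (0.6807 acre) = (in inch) 6.344e-07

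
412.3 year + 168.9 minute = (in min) 2.167e+08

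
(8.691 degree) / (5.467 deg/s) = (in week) 2.629e-06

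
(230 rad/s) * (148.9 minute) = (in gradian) 1.308e+08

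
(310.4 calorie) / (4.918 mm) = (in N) 2.641e+05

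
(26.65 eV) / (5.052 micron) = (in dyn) 8.452e-08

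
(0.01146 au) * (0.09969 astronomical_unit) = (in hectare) 2.557e+15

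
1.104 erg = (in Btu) 1.046e-10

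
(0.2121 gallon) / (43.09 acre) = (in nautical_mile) 2.486e-12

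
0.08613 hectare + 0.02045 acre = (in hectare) 0.09441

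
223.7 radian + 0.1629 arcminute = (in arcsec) 4.614e+07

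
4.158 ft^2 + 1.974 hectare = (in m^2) 1.974e+04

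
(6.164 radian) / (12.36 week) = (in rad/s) 8.246e-07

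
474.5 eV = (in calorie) 1.817e-17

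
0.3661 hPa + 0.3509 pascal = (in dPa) 369.6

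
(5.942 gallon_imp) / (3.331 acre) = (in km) 2.004e-09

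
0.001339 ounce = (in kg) 3.796e-05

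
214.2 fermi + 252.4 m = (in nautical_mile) 0.1363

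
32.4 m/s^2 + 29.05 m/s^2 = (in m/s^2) 61.45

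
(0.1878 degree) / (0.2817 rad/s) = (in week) 1.924e-08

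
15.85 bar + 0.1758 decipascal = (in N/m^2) 1.585e+06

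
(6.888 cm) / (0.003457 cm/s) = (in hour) 0.5535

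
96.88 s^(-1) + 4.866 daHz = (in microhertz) 1.455e+08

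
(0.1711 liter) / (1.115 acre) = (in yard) 4.147e-08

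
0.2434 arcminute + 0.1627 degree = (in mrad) 2.91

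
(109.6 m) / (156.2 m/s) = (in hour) 0.0001949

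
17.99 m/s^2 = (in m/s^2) 17.99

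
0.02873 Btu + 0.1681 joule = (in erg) 3.048e+08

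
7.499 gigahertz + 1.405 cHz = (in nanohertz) 7.499e+18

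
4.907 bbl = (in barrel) 4.907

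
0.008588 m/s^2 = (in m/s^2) 0.008588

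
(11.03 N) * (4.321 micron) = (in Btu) 4.517e-08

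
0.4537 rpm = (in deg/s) 2.722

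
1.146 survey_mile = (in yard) 2017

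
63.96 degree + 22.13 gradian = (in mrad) 1464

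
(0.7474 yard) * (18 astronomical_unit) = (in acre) 4.547e+08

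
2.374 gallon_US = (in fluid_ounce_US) 303.9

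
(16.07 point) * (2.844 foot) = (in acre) 1.214e-06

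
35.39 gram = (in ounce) 1.248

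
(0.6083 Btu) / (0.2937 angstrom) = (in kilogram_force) 2.228e+12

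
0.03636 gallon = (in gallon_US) 0.03636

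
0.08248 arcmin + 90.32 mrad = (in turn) 0.01438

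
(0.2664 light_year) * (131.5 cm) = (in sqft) 3.567e+16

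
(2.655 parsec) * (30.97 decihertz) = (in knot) 4.932e+17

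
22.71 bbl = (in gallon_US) 953.8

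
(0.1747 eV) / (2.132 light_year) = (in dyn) 1.388e-31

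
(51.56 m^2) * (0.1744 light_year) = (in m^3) 8.507e+16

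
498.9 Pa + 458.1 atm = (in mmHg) 3.482e+05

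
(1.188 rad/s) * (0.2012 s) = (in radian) 0.239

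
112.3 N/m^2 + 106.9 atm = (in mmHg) 8.124e+04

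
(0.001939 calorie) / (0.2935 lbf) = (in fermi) 6.214e+12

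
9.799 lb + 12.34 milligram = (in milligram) 4.445e+06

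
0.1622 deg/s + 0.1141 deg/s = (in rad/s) 0.004822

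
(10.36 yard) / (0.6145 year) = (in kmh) 1.76e-06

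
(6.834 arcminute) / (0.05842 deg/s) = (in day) 2.257e-05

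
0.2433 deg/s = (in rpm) 0.04055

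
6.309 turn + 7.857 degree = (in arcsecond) 8.205e+06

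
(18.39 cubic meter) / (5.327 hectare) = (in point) 0.9786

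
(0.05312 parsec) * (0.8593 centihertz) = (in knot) 2.738e+13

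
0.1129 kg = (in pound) 0.2489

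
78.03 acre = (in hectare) 31.58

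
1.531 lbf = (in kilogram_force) 0.6944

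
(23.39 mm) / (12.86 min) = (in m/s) 3.031e-05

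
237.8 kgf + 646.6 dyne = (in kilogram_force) 237.8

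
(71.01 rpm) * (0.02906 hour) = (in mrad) 7.779e+05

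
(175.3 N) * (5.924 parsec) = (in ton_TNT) 7.659e+09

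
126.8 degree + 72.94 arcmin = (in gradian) 142.2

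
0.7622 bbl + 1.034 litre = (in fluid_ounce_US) 4133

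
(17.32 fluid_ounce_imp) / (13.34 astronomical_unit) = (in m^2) 2.466e-16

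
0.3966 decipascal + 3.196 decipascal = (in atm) 3.546e-06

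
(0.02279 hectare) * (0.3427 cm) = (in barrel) 4.912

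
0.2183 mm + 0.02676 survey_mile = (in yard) 47.1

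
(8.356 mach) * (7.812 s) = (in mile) 13.81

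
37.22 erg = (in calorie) 8.896e-07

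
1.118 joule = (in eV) 6.978e+18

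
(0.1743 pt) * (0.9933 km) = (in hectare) 6.108e-06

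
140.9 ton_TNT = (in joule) 5.895e+11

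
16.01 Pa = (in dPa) 160.1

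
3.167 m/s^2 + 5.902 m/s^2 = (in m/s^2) 9.069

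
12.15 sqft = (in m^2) 1.129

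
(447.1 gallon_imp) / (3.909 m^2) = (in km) 0.00052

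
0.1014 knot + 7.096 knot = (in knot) 7.197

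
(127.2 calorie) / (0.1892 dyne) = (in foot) 9.229e+08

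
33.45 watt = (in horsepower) 0.04486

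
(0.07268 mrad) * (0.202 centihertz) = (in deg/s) 8.412e-06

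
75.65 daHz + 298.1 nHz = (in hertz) 756.5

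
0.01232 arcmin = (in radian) 3.584e-06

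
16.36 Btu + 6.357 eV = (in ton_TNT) 4.125e-06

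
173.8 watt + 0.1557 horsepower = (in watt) 289.9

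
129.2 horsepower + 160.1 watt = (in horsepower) 129.4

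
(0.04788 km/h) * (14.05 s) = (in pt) 529.7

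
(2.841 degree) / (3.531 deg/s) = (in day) 9.312e-06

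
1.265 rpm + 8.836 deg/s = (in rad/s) 0.2867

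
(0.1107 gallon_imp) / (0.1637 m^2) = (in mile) 1.91e-06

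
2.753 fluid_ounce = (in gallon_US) 0.02151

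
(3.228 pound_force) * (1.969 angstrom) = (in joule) 2.827e-09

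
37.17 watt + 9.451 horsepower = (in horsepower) 9.501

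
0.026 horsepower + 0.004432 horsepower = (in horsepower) 0.03043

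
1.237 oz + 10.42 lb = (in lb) 10.5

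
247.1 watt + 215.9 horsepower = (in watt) 1.612e+05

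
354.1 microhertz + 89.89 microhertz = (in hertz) 0.000444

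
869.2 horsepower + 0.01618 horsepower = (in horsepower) 869.2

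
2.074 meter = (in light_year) 2.192e-16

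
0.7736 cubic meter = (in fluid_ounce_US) 2.616e+04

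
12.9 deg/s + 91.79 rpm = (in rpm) 93.94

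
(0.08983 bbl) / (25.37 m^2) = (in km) 5.629e-07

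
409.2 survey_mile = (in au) 4.402e-06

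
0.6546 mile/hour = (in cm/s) 29.26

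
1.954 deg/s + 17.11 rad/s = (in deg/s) 982.3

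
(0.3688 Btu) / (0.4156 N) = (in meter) 936.2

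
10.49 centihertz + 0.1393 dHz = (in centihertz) 11.88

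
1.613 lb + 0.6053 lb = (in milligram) 1.006e+06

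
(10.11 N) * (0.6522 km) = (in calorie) 1576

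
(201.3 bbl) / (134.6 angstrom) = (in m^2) 2.378e+09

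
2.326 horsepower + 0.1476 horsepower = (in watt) 1845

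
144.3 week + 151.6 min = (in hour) 2.424e+04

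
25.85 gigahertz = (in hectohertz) 2.585e+08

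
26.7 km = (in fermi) 2.67e+19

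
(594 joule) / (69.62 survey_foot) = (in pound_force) 6.293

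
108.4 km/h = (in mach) 0.08843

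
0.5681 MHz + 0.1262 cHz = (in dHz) 5.681e+06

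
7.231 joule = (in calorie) 1.728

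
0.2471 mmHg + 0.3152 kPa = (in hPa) 3.481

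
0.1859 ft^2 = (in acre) 4.268e-06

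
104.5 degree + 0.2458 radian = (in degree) 118.6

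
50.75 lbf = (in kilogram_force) 23.02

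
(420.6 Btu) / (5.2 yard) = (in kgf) 9517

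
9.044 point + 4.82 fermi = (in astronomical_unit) 2.133e-14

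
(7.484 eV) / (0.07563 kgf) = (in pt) 4.583e-15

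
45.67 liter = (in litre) 45.67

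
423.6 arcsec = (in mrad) 2.054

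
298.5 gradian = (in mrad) 4689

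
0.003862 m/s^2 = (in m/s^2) 0.003862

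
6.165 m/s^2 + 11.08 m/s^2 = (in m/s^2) 17.25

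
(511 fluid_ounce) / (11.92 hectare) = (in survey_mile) 7.878e-11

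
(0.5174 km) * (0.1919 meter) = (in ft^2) 1069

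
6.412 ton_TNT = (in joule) 2.683e+10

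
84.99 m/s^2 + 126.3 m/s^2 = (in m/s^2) 211.3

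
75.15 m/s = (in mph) 168.1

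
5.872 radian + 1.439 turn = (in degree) 854.5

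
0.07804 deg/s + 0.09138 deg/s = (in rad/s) 0.002957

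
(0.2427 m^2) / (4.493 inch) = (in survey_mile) 0.001321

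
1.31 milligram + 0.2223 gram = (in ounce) 0.007888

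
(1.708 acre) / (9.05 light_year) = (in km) 8.073e-17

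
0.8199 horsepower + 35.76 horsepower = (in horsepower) 36.58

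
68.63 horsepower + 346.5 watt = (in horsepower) 69.09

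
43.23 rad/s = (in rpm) 412.8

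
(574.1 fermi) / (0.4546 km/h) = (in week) 7.517e-18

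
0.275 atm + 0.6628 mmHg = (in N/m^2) 2.795e+04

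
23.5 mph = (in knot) 20.42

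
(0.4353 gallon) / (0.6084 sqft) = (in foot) 0.09565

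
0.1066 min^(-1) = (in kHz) 1.777e-06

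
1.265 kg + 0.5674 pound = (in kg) 1.522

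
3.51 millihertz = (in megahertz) 3.51e-09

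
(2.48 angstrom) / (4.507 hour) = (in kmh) 5.503e-14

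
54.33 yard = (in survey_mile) 0.03087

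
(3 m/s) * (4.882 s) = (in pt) 4.152e+04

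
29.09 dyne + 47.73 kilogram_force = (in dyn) 4.681e+07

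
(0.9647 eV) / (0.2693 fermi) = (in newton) 0.0005739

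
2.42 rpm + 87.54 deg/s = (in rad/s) 1.781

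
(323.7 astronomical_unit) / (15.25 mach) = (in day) 1.079e+05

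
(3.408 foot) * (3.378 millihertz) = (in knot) 0.006821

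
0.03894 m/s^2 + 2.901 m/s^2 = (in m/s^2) 2.94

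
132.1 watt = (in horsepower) 0.1771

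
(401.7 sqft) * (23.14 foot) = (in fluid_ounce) 8.9e+06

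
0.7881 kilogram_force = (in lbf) 1.737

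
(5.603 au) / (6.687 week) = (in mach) 608.7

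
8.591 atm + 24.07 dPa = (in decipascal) 8.705e+06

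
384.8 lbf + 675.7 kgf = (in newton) 8338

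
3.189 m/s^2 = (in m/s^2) 3.189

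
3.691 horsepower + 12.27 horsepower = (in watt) 1.19e+04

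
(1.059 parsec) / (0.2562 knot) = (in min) 4.132e+15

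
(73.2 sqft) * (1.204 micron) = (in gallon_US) 0.002163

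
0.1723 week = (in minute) 1737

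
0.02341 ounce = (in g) 0.6637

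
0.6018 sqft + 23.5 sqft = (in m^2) 2.239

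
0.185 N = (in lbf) 0.04159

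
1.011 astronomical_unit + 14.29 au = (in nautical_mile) 1.236e+09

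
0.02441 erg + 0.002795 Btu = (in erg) 2.949e+07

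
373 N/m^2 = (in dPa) 3730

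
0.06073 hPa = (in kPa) 0.006073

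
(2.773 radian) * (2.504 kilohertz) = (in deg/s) 3.978e+05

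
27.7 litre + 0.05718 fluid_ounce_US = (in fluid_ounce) 936.7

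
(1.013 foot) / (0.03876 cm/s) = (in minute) 13.28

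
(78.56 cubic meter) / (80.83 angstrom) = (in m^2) 9.719e+09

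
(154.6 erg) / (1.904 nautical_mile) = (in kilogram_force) 4.471e-10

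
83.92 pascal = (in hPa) 0.8392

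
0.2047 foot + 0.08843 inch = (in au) 4.321e-13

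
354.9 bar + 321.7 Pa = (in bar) 354.9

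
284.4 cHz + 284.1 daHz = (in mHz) 2.844e+06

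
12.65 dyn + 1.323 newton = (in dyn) 1.323e+05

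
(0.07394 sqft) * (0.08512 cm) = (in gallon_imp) 0.001286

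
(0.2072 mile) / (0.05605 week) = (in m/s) 0.009837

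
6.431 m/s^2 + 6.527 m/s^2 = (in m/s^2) 12.96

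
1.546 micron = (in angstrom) 1.546e+04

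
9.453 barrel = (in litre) 1503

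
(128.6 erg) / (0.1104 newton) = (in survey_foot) 0.0003822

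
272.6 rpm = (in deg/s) 1636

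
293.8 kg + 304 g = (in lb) 648.4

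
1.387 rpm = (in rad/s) 0.1452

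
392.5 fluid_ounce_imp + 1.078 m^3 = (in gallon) 287.7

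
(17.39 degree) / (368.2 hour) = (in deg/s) 1.312e-05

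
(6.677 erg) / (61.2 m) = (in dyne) 0.001091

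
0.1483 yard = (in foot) 0.4449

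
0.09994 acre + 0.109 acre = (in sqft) 9101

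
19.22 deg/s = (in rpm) 3.203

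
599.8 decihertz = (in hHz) 0.5998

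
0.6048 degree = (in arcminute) 36.29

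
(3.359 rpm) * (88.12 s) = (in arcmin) 1.066e+05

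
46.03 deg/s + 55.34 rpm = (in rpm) 63.01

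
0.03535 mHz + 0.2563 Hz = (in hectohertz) 0.002563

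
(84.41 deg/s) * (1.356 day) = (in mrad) 1.726e+08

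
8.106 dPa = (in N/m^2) 0.8106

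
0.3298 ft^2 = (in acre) 7.571e-06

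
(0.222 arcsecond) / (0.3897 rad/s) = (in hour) 7.672e-10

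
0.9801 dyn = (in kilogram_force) 9.994e-07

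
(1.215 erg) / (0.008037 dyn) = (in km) 0.001512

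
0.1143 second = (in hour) 3.175e-05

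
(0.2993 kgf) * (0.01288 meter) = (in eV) 2.36e+17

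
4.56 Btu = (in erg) 4.811e+10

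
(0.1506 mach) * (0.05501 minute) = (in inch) 6663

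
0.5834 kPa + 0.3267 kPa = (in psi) 0.132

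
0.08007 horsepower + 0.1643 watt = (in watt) 59.87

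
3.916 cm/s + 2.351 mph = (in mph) 2.439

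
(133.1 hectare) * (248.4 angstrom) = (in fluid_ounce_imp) 1164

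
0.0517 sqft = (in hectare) 4.803e-07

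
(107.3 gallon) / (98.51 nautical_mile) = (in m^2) 2.226e-06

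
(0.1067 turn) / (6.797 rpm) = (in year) 2.987e-08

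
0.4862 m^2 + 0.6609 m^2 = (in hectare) 0.0001147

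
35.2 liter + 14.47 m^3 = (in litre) 1.451e+04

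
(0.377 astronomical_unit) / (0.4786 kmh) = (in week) 7.014e+05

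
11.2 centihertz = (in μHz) 1.12e+05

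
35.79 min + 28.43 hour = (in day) 1.209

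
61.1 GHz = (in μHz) 6.11e+16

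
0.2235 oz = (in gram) 6.336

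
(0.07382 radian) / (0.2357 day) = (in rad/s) 3.625e-06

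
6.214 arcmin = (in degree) 0.1036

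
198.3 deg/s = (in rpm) 33.05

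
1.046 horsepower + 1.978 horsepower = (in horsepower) 3.024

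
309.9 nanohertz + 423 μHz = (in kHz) 4.233e-07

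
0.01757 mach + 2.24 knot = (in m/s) 7.135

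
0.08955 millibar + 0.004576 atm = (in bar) 0.004726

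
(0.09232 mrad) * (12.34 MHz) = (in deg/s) 6.527e+04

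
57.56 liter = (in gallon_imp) 12.66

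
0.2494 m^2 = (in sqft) 2.685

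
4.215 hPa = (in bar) 0.004215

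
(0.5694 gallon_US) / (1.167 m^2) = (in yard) 0.00202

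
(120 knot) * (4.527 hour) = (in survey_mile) 625.1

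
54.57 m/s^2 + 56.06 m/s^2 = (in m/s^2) 110.6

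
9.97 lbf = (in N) 44.35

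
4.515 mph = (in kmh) 7.266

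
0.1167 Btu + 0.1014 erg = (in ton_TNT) 2.943e-08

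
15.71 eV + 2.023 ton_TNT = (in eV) 5.283e+28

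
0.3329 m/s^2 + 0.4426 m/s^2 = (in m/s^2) 0.7755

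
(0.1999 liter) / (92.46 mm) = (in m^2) 0.002162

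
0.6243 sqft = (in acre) 1.433e-05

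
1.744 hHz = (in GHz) 1.744e-07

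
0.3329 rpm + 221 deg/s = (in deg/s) 223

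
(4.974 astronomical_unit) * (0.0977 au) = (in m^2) 1.088e+22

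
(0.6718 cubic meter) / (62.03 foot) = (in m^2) 0.03553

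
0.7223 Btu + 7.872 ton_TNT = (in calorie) 7.872e+09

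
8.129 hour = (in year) 0.000928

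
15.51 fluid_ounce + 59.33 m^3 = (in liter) 5.933e+04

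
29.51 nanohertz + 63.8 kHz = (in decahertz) 6380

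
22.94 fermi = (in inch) 9.031e-13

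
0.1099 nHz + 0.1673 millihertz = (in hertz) 0.0001673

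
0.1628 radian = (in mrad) 162.8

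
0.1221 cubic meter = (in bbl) 0.768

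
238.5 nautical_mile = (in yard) 4.831e+05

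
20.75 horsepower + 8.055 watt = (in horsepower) 20.76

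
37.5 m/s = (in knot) 72.89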